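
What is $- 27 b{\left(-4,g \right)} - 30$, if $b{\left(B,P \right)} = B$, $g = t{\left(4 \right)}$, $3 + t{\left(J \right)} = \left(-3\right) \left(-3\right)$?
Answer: $78$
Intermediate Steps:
$t{\left(J \right)} = 6$ ($t{\left(J \right)} = -3 - -9 = -3 + 9 = 6$)
$g = 6$
$- 27 b{\left(-4,g \right)} - 30 = \left(-27\right) \left(-4\right) - 30 = 108 - 30 = 78$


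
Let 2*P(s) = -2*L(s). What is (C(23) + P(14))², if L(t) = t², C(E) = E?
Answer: 29929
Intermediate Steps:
P(s) = -s² (P(s) = (-2*s²)/2 = -s²)
(C(23) + P(14))² = (23 - 1*14²)² = (23 - 1*196)² = (23 - 196)² = (-173)² = 29929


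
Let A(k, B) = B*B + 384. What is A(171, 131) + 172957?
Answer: 190502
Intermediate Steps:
A(k, B) = 384 + B² (A(k, B) = B² + 384 = 384 + B²)
A(171, 131) + 172957 = (384 + 131²) + 172957 = (384 + 17161) + 172957 = 17545 + 172957 = 190502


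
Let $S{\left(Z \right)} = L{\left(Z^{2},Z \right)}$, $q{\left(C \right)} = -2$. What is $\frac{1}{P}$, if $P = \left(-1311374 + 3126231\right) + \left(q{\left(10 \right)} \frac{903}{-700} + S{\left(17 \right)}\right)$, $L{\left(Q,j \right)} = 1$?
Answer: $\frac{50}{90743029} \approx 5.5101 \cdot 10^{-7}$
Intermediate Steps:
$S{\left(Z \right)} = 1$
$P = \frac{90743029}{50}$ ($P = \left(-1311374 + 3126231\right) - \left(-1 + 2 \frac{903}{-700}\right) = 1814857 - \left(-1 + 2 \cdot 903 \left(- \frac{1}{700}\right)\right) = 1814857 + \left(\left(-2\right) \left(- \frac{129}{100}\right) + 1\right) = 1814857 + \left(\frac{129}{50} + 1\right) = 1814857 + \frac{179}{50} = \frac{90743029}{50} \approx 1.8149 \cdot 10^{6}$)
$\frac{1}{P} = \frac{1}{\frac{90743029}{50}} = \frac{50}{90743029}$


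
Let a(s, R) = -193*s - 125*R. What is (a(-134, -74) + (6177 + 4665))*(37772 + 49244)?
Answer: 3998733264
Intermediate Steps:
(a(-134, -74) + (6177 + 4665))*(37772 + 49244) = ((-193*(-134) - 125*(-74)) + (6177 + 4665))*(37772 + 49244) = ((25862 + 9250) + 10842)*87016 = (35112 + 10842)*87016 = 45954*87016 = 3998733264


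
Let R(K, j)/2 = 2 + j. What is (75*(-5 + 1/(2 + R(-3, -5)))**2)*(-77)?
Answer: -2546775/16 ≈ -1.5917e+5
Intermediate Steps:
R(K, j) = 4 + 2*j (R(K, j) = 2*(2 + j) = 4 + 2*j)
(75*(-5 + 1/(2 + R(-3, -5)))**2)*(-77) = (75*(-5 + 1/(2 + (4 + 2*(-5))))**2)*(-77) = (75*(-5 + 1/(2 + (4 - 10)))**2)*(-77) = (75*(-5 + 1/(2 - 6))**2)*(-77) = (75*(-5 + 1/(-4))**2)*(-77) = (75*(-5 - 1/4)**2)*(-77) = (75*(-21/4)**2)*(-77) = (75*(441/16))*(-77) = (33075/16)*(-77) = -2546775/16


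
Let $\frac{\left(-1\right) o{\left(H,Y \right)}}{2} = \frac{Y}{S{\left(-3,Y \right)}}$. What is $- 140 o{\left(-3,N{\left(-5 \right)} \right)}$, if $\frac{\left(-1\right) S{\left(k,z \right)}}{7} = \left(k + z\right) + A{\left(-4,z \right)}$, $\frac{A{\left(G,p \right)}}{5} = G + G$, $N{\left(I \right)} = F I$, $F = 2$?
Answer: $- \frac{400}{53} \approx -7.5472$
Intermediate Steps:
$N{\left(I \right)} = 2 I$
$A{\left(G,p \right)} = 10 G$ ($A{\left(G,p \right)} = 5 \left(G + G\right) = 5 \cdot 2 G = 10 G$)
$S{\left(k,z \right)} = 280 - 7 k - 7 z$ ($S{\left(k,z \right)} = - 7 \left(\left(k + z\right) + 10 \left(-4\right)\right) = - 7 \left(\left(k + z\right) - 40\right) = - 7 \left(-40 + k + z\right) = 280 - 7 k - 7 z$)
$o{\left(H,Y \right)} = - \frac{2 Y}{301 - 7 Y}$ ($o{\left(H,Y \right)} = - 2 \frac{Y}{280 - -21 - 7 Y} = - 2 \frac{Y}{280 + 21 - 7 Y} = - 2 \frac{Y}{301 - 7 Y} = - \frac{2 Y}{301 - 7 Y}$)
$- 140 o{\left(-3,N{\left(-5 \right)} \right)} = - 140 \frac{2 \cdot 2 \left(-5\right)}{7 \left(-43 + 2 \left(-5\right)\right)} = - 140 \cdot \frac{2}{7} \left(-10\right) \frac{1}{-43 - 10} = - 140 \cdot \frac{2}{7} \left(-10\right) \frac{1}{-53} = - 140 \cdot \frac{2}{7} \left(-10\right) \left(- \frac{1}{53}\right) = \left(-140\right) \frac{20}{371} = - \frac{400}{53}$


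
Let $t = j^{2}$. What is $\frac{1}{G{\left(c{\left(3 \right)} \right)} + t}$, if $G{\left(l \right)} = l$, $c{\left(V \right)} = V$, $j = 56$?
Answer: $\frac{1}{3139} \approx 0.00031857$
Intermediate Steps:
$t = 3136$ ($t = 56^{2} = 3136$)
$\frac{1}{G{\left(c{\left(3 \right)} \right)} + t} = \frac{1}{3 + 3136} = \frac{1}{3139}$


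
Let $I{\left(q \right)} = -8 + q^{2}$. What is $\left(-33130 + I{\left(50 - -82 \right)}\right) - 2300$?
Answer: $-18014$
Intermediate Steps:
$\left(-33130 + I{\left(50 - -82 \right)}\right) - 2300 = \left(-33130 - \left(8 - \left(50 - -82\right)^{2}\right)\right) - 2300 = \left(-33130 - \left(8 - \left(50 + 82\right)^{2}\right)\right) - 2300 = \left(-33130 - \left(8 - 132^{2}\right)\right) - 2300 = \left(-33130 + \left(-8 + 17424\right)\right) - 2300 = \left(-33130 + 17416\right) - 2300 = -15714 - 2300 = -18014$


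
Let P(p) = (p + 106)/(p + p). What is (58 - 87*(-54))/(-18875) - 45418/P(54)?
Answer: -2314633849/75500 ≈ -30657.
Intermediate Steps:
P(p) = (106 + p)/(2*p) (P(p) = (106 + p)/((2*p)) = (106 + p)*(1/(2*p)) = (106 + p)/(2*p))
(58 - 87*(-54))/(-18875) - 45418/P(54) = (58 - 87*(-54))/(-18875) - 45418*108/(106 + 54) = (58 + 4698)*(-1/18875) - 45418/((1/2)*(1/54)*160) = 4756*(-1/18875) - 45418/40/27 = -4756/18875 - 45418*27/40 = -4756/18875 - 613143/20 = -2314633849/75500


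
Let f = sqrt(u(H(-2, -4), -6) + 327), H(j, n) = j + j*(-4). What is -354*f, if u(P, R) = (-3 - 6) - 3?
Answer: -1062*sqrt(35) ≈ -6282.9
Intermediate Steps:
H(j, n) = -3*j (H(j, n) = j - 4*j = -3*j)
u(P, R) = -12 (u(P, R) = -9 - 3 = -12)
f = 3*sqrt(35) (f = sqrt(-12 + 327) = sqrt(315) = 3*sqrt(35) ≈ 17.748)
-354*f = -1062*sqrt(35)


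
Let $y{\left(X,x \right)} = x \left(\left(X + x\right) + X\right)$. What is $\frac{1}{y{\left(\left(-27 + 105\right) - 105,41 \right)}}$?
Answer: $- \frac{1}{533} \approx -0.0018762$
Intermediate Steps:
$y{\left(X,x \right)} = x \left(x + 2 X\right)$
$\frac{1}{y{\left(\left(-27 + 105\right) - 105,41 \right)}} = \frac{1}{41 \left(41 + 2 \left(\left(-27 + 105\right) - 105\right)\right)} = \frac{1}{41 \left(41 + 2 \left(78 - 105\right)\right)} = \frac{1}{41 \left(41 + 2 \left(-27\right)\right)} = \frac{1}{41 \left(41 - 54\right)} = \frac{1}{41 \left(-13\right)} = \frac{1}{-533} = - \frac{1}{533}$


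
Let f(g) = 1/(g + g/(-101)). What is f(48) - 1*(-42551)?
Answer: 204244901/4800 ≈ 42551.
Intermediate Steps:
f(g) = 101/(100*g) (f(g) = 1/(g + g*(-1/101)) = 1/(g - g/101) = 1/(100*g/101) = 101/(100*g))
f(48) - 1*(-42551) = (101/100)/48 - 1*(-42551) = (101/100)*(1/48) + 42551 = 101/4800 + 42551 = 204244901/4800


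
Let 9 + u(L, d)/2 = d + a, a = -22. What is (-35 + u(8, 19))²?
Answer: 3481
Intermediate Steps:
u(L, d) = -62 + 2*d (u(L, d) = -18 + 2*(d - 22) = -18 + 2*(-22 + d) = -18 + (-44 + 2*d) = -62 + 2*d)
(-35 + u(8, 19))² = (-35 + (-62 + 2*19))² = (-35 + (-62 + 38))² = (-35 - 24)² = (-59)² = 3481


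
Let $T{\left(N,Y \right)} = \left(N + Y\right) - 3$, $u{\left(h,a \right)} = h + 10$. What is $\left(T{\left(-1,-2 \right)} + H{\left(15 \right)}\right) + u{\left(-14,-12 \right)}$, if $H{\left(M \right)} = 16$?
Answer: $6$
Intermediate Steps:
$u{\left(h,a \right)} = 10 + h$
$T{\left(N,Y \right)} = -3 + N + Y$
$\left(T{\left(-1,-2 \right)} + H{\left(15 \right)}\right) + u{\left(-14,-12 \right)} = \left(\left(-3 - 1 - 2\right) + 16\right) + \left(10 - 14\right) = \left(-6 + 16\right) - 4 = 10 - 4 = 6$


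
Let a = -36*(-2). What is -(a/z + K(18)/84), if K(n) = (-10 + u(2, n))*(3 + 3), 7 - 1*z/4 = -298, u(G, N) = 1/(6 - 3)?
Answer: 8089/12810 ≈ 0.63146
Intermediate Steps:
u(G, N) = ⅓ (u(G, N) = 1/3 = ⅓)
z = 1220 (z = 28 - 4*(-298) = 28 + 1192 = 1220)
a = 72
K(n) = -58 (K(n) = (-10 + ⅓)*(3 + 3) = -29/3*6 = -58)
-(a/z + K(18)/84) = -(72/1220 - 58/84) = -(72*(1/1220) - 58*1/84) = -(18/305 - 29/42) = -1*(-8089/12810) = 8089/12810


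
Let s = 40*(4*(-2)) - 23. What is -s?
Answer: 343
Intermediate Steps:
s = -343 (s = 40*(-8) - 23 = -320 - 23 = -343)
-s = -1*(-343) = 343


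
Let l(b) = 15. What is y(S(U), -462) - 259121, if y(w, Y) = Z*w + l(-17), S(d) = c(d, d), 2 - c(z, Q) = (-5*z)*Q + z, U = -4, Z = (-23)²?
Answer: -213612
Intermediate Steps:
Z = 529
c(z, Q) = 2 - z + 5*Q*z (c(z, Q) = 2 - ((-5*z)*Q + z) = 2 - (-5*Q*z + z) = 2 - (z - 5*Q*z) = 2 + (-z + 5*Q*z) = 2 - z + 5*Q*z)
S(d) = 2 - d + 5*d² (S(d) = 2 - d + 5*d*d = 2 - d + 5*d²)
y(w, Y) = 15 + 529*w (y(w, Y) = 529*w + 15 = 15 + 529*w)
y(S(U), -462) - 259121 = (15 + 529*(2 - 1*(-4) + 5*(-4)²)) - 259121 = (15 + 529*(2 + 4 + 5*16)) - 259121 = (15 + 529*(2 + 4 + 80)) - 259121 = (15 + 529*86) - 259121 = (15 + 45494) - 259121 = 45509 - 259121 = -213612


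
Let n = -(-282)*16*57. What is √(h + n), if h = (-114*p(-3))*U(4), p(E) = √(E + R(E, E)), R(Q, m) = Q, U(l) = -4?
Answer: 2*√(64296 + 114*I*√6) ≈ 507.13 + 1.1013*I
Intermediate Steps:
p(E) = √2*√E (p(E) = √(E + E) = √(2*E) = √2*√E)
n = 257184 (n = -141*(-32)*57 = 4512*57 = 257184)
h = 456*I*√6 (h = -114*√2*√(-3)*(-4) = -114*√2*I*√3*(-4) = -114*I*√6*(-4) = 456*I*√6 ≈ 1117.0*I)
√(h + n) = √(456*I*√6 + 257184) = √(257184 + 456*I*√6)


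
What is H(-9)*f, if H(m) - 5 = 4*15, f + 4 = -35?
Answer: -2535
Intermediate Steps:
f = -39 (f = -4 - 35 = -39)
H(m) = 65 (H(m) = 5 + 4*15 = 5 + 60 = 65)
H(-9)*f = 65*(-39) = -2535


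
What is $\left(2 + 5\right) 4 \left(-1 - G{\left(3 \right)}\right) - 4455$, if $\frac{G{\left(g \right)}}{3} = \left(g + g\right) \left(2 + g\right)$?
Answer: $-7003$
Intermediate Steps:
$G{\left(g \right)} = 6 g \left(2 + g\right)$ ($G{\left(g \right)} = 3 \left(g + g\right) \left(2 + g\right) = 3 \cdot 2 g \left(2 + g\right) = 6 g \left(2 + g\right)$)
$\left(2 + 5\right) 4 \left(-1 - G{\left(3 \right)}\right) - 4455 = \left(2 + 5\right) 4 \left(-1 - 6 \cdot 3 \left(2 + 3\right)\right) - 4455 = 7 \cdot 4 \left(-1 - 6 \cdot 3 \cdot 5\right) - 4455 = 28 \left(-1 - 90\right) - 4455 = 28 \left(-91\right) - 4455 = -2548 - 4455 = -7003$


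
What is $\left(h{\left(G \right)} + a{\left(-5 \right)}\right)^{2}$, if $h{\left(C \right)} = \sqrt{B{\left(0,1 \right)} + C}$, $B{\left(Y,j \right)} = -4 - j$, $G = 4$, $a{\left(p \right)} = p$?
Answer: $\left(5 - i\right)^{2} \approx 24.0 - 10.0 i$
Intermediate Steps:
$h{\left(C \right)} = \sqrt{-5 + C}$ ($h{\left(C \right)} = \sqrt{\left(-4 - 1\right) + C} = \sqrt{-5 + C}$)
$\left(h{\left(G \right)} + a{\left(-5 \right)}\right)^{2} = \left(\sqrt{-5 + 4} - 5\right)^{2} = \left(\sqrt{-1} - 5\right)^{2} = \left(i - 5\right)^{2} = \left(-5 + i\right)^{2}$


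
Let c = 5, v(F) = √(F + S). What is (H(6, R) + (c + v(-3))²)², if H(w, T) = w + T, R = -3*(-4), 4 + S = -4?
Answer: -76 + 640*I*√11 ≈ -76.0 + 2122.6*I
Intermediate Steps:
S = -8 (S = -4 - 4 = -8)
R = 12
v(F) = √(-8 + F) (v(F) = √(F - 8) = √(-8 + F))
H(w, T) = T + w
(H(6, R) + (c + v(-3))²)² = ((12 + 6) + (5 + √(-8 - 3))²)² = (18 + (5 + √(-11))²)² = (18 + (5 + I*√11)²)²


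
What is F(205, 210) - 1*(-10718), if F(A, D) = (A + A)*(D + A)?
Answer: 180868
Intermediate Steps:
F(A, D) = 2*A*(A + D) (F(A, D) = (2*A)*(A + D) = 2*A*(A + D))
F(205, 210) - 1*(-10718) = 2*205*(205 + 210) - 1*(-10718) = 2*205*415 + 10718 = 170150 + 10718 = 180868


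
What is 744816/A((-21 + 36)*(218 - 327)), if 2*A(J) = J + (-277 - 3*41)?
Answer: -1489632/2035 ≈ -732.01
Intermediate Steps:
A(J) = -200 + J/2 (A(J) = (J + (-277 - 3*41))/2 = (J + (-277 - 1*123))/2 = (J + (-277 - 123))/2 = (J - 400)/2 = (-400 + J)/2 = -200 + J/2)
744816/A((-21 + 36)*(218 - 327)) = 744816/(-200 + ((-21 + 36)*(218 - 327))/2) = 744816/(-200 + (15*(-109))/2) = 744816/(-200 + (1/2)*(-1635)) = 744816/(-200 - 1635/2) = 744816/(-2035/2) = 744816*(-2/2035) = -1489632/2035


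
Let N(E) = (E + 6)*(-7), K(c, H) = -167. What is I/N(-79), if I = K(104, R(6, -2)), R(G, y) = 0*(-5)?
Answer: -167/511 ≈ -0.32681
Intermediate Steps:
R(G, y) = 0
I = -167
N(E) = -42 - 7*E (N(E) = (6 + E)*(-7) = -42 - 7*E)
I/N(-79) = -167/(-42 - 7*(-79)) = -167/(-42 + 553) = -167/511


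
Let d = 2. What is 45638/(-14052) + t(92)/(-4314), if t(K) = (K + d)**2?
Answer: -8917939/1683898 ≈ -5.2960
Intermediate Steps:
t(K) = (2 + K)**2 (t(K) = (K + 2)**2 = (2 + K)**2)
45638/(-14052) + t(92)/(-4314) = 45638/(-14052) + (2 + 92)**2/(-4314) = 45638*(-1/14052) + 94**2*(-1/4314) = -22819/7026 + 8836*(-1/4314) = -22819/7026 - 4418/2157 = -8917939/1683898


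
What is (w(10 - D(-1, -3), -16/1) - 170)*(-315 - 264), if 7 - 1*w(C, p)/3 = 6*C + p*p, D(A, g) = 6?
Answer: 572631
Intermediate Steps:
w(C, p) = 21 - 18*C - 3*p**2 (w(C, p) = 21 - 3*(6*C + p*p) = 21 - 3*(6*C + p**2) = 21 - 3*(p**2 + 6*C) = 21 + (-18*C - 3*p**2) = 21 - 18*C - 3*p**2)
(w(10 - D(-1, -3), -16/1) - 170)*(-315 - 264) = ((21 - 18*(10 - 1*6) - 3*(-16/1)**2) - 170)*(-315 - 264) = ((21 - 18*(10 - 6) - 3*(-16*1)**2) - 170)*(-579) = ((21 - 18*4 - 3*(-16)**2) - 170)*(-579) = ((21 - 72 - 3*256) - 170)*(-579) = ((21 - 72 - 768) - 170)*(-579) = (-819 - 170)*(-579) = -989*(-579) = 572631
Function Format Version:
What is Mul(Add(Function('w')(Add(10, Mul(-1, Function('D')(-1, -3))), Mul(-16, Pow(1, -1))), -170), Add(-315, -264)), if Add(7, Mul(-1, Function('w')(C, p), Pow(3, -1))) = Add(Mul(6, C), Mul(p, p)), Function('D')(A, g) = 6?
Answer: 572631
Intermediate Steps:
Function('w')(C, p) = Add(21, Mul(-18, C), Mul(-3, Pow(p, 2))) (Function('w')(C, p) = Add(21, Mul(-3, Add(Mul(6, C), Mul(p, p)))) = Add(21, Mul(-3, Add(Mul(6, C), Pow(p, 2)))) = Add(21, Mul(-3, Add(Pow(p, 2), Mul(6, C)))) = Add(21, Add(Mul(-18, C), Mul(-3, Pow(p, 2)))) = Add(21, Mul(-18, C), Mul(-3, Pow(p, 2))))
Mul(Add(Function('w')(Add(10, Mul(-1, Function('D')(-1, -3))), Mul(-16, Pow(1, -1))), -170), Add(-315, -264)) = Mul(Add(Add(21, Mul(-18, Add(10, Mul(-1, 6))), Mul(-3, Pow(Mul(-16, Pow(1, -1)), 2))), -170), Add(-315, -264)) = Mul(Add(Add(21, Mul(-18, Add(10, -6)), Mul(-3, Pow(Mul(-16, 1), 2))), -170), -579) = Mul(Add(Add(21, Mul(-18, 4), Mul(-3, Pow(-16, 2))), -170), -579) = Mul(Add(Add(21, -72, Mul(-3, 256)), -170), -579) = Mul(Add(Add(21, -72, -768), -170), -579) = Mul(Add(-819, -170), -579) = Mul(-989, -579) = 572631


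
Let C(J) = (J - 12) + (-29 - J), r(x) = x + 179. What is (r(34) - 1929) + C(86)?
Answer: -1757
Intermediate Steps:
r(x) = 179 + x
C(J) = -41 (C(J) = (-12 + J) + (-29 - J) = -41)
(r(34) - 1929) + C(86) = ((179 + 34) - 1929) - 41 = (213 - 1929) - 41 = -1716 - 41 = -1757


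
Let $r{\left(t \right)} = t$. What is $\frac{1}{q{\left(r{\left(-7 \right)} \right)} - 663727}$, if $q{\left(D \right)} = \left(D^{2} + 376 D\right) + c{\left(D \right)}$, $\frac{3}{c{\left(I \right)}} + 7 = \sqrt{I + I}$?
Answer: $- \frac{13992517}{9323358666443} + \frac{i \sqrt{14}}{9323358666443} \approx -1.5008 \cdot 10^{-6} + 4.0132 \cdot 10^{-13} i$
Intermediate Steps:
$c{\left(I \right)} = \frac{3}{-7 + \sqrt{2} \sqrt{I}}$ ($c{\left(I \right)} = \frac{3}{-7 + \sqrt{I + I}} = \frac{3}{-7 + \sqrt{2 I}} = \frac{3}{-7 + \sqrt{2} \sqrt{I}}$)
$q{\left(D \right)} = D^{2} + \frac{3}{-7 + \sqrt{2} \sqrt{D}} + 376 D$ ($q{\left(D \right)} = \left(D^{2} + 376 D\right) + \frac{3}{-7 + \sqrt{2} \sqrt{D}} = D^{2} + \frac{3}{-7 + \sqrt{2} \sqrt{D}} + 376 D$)
$\frac{1}{q{\left(r{\left(-7 \right)} \right)} - 663727} = \frac{1}{\frac{3 - 7 \left(-7 + \sqrt{2} \sqrt{-7}\right) \left(376 - 7\right)}{-7 + \sqrt{2} \sqrt{-7}} - 663727} = \frac{1}{\frac{3 - 7 \left(-7 + \sqrt{2} i \sqrt{7}\right) 369}{-7 + \sqrt{2} i \sqrt{7}} - 663727} = \frac{1}{\frac{3 - 7 \left(-7 + i \sqrt{14}\right) 369}{-7 + i \sqrt{14}} - 663727} = \frac{1}{\frac{3 + \left(18081 - 2583 i \sqrt{14}\right)}{-7 + i \sqrt{14}} - 663727} = \frac{1}{\frac{18084 - 2583 i \sqrt{14}}{-7 + i \sqrt{14}} - 663727} = \frac{1}{-663727 + \frac{18084 - 2583 i \sqrt{14}}{-7 + i \sqrt{14}}}$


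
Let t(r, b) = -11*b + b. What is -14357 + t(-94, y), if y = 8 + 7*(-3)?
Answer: -14227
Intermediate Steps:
y = -13 (y = 8 - 21 = -13)
t(r, b) = -10*b
-14357 + t(-94, y) = -14357 - 10*(-13) = -14357 + 130 = -14227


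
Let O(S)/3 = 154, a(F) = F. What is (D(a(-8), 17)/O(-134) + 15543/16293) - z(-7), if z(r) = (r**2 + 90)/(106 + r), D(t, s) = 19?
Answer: -3078293/7527366 ≈ -0.40895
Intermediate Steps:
z(r) = (90 + r**2)/(106 + r)
O(S) = 462 (O(S) = 3*154 = 462)
(D(a(-8), 17)/O(-134) + 15543/16293) - z(-7) = (19/462 + 15543/16293) - (90 + (-7)**2)/(106 - 7) = (19*(1/462) + 15543*(1/16293)) - (90 + 49)/99 = (19/462 + 5181/5431) - 139/99 = 2496811/2509122 - 1*139/99 = 2496811/2509122 - 139/99 = -3078293/7527366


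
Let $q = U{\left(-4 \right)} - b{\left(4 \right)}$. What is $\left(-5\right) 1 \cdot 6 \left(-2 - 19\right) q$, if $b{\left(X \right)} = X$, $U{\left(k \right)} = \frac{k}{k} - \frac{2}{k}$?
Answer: $-1575$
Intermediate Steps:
$U{\left(k \right)} = 1 - \frac{2}{k}$
$q = - \frac{5}{2}$ ($q = \frac{-2 - 4}{-4} - 4 = \left(- \frac{1}{4}\right) \left(-6\right) - 4 = \frac{3}{2} - 4 = - \frac{5}{2} \approx -2.5$)
$\left(-5\right) 1 \cdot 6 \left(-2 - 19\right) q = \left(-5\right) 1 \cdot 6 \left(-2 - 19\right) \left(- \frac{5}{2}\right) = \left(-5\right) 6 \left(-2 - 19\right) \left(- \frac{5}{2}\right) = \left(-30\right) \left(-21\right) \left(- \frac{5}{2}\right) = 630 \left(- \frac{5}{2}\right) = -1575$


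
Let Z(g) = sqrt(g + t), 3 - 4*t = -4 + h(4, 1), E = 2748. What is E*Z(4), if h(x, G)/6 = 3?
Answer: 1374*sqrt(5) ≈ 3072.4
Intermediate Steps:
h(x, G) = 18 (h(x, G) = 6*3 = 18)
t = -11/4 (t = 3/4 - (-4 + 18)/4 = 3/4 - 1/4*14 = 3/4 - 7/2 = -11/4 ≈ -2.7500)
Z(g) = sqrt(-11/4 + g) (Z(g) = sqrt(g - 11/4) = sqrt(-11/4 + g))
E*Z(4) = 2748*(sqrt(-11 + 4*4)/2) = 2748*(sqrt(-11 + 16)/2) = 2748*(sqrt(5)/2) = 1374*sqrt(5)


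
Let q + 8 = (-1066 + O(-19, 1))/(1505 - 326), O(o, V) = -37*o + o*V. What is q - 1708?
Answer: -2023546/1179 ≈ -1716.3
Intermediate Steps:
O(o, V) = -37*o + V*o
q = -9814/1179 (q = -8 + (-1066 - 19*(-37 + 1))/(1505 - 326) = -8 + (-1066 - 19*(-36))/1179 = -8 + (-1066 + 684)*(1/1179) = -8 - 382*1/1179 = -8 - 382/1179 = -9814/1179 ≈ -8.3240)
q - 1708 = -9814/1179 - 1708 = -2023546/1179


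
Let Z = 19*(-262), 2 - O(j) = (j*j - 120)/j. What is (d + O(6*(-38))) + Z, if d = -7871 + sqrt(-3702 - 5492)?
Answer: -239771/19 + I*sqrt(9194) ≈ -12620.0 + 95.885*I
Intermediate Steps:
O(j) = 2 - (-120 + j**2)/j (O(j) = 2 - (j*j - 120)/j = 2 - (j**2 - 120)/j = 2 - (-120 + j**2)/j)
d = -7871 + I*sqrt(9194) (d = -7871 + sqrt(-9194) = -7871 + I*sqrt(9194) ≈ -7871.0 + 95.885*I)
Z = -4978
(d + O(6*(-38))) + Z = ((-7871 + I*sqrt(9194)) + (2 - 6*(-38) + 120/((6*(-38))))) - 4978 = ((-7871 + I*sqrt(9194)) + (2 - 1*(-228) + 120/(-228))) - 4978 = ((-7871 + I*sqrt(9194)) + (2 + 228 + 120*(-1/228))) - 4978 = ((-7871 + I*sqrt(9194)) + (2 + 228 - 10/19)) - 4978 = ((-7871 + I*sqrt(9194)) + 4360/19) - 4978 = (-145189/19 + I*sqrt(9194)) - 4978 = -239771/19 + I*sqrt(9194)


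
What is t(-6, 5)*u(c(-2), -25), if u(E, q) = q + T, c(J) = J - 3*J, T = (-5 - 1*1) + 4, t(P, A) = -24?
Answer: 648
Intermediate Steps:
T = -2 (T = (-5 - 1) + 4 = -6 + 4 = -2)
c(J) = -2*J
u(E, q) = -2 + q (u(E, q) = q - 2 = -2 + q)
t(-6, 5)*u(c(-2), -25) = -24*(-2 - 25) = -24*(-27) = 648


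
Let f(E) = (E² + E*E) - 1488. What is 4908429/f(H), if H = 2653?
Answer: 4908429/14075330 ≈ 0.34873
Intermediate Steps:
f(E) = -1488 + 2*E² (f(E) = (E² + E²) - 1488 = 2*E² - 1488 = -1488 + 2*E²)
4908429/f(H) = 4908429/(-1488 + 2*2653²) = 4908429/(-1488 + 2*7038409) = 4908429/(-1488 + 14076818) = 4908429/14075330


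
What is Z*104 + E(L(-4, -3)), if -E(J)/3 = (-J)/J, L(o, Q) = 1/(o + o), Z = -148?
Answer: -15389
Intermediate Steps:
L(o, Q) = 1/(2*o)
E(J) = 3 (E(J) = -3*(-J)/J = -3*(-1) = 3)
Z*104 + E(L(-4, -3)) = -148*104 + 3 = -15392 + 3 = -15389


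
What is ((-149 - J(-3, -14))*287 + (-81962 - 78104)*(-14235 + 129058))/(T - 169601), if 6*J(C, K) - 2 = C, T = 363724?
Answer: -110275806199/1164738 ≈ -94679.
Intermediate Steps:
J(C, K) = ⅓ + C/6
((-149 - J(-3, -14))*287 + (-81962 - 78104)*(-14235 + 129058))/(T - 169601) = ((-149 - (⅓ + (⅙)*(-3)))*287 + (-81962 - 78104)*(-14235 + 129058))/(363724 - 169601) = ((-149 - (⅓ - ½))*287 - 160066*114823)/194123 = ((-149 - 1*(-⅙))*287 - 18379258318)*(1/194123) = ((-149 + ⅙)*287 - 18379258318)*(1/194123) = (-893/6*287 - 18379258318)*(1/194123) = (-256291/6 - 18379258318)*(1/194123) = -110275806199/6*1/194123 = -110275806199/1164738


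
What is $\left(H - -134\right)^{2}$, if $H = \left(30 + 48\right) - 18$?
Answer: $37636$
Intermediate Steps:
$H = 60$ ($H = 78 - 18 = 60$)
$\left(H - -134\right)^{2} = \left(60 - -134\right)^{2} = \left(60 + \left(63 + 71\right)\right)^{2} = \left(60 + 134\right)^{2} = 194^{2} = 37636$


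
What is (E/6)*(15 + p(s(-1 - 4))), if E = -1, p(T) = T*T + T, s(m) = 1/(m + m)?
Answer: -497/200 ≈ -2.4850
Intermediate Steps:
s(m) = 1/(2*m)
p(T) = T + T² (p(T) = T² + T = T + T²)
(E/6)*(15 + p(s(-1 - 4))) = (-1/6)*(15 + (1/(2*(-1 - 4)))*(1 + 1/(2*(-1 - 4)))) = (-1*⅙)*(15 + ((½)/(-5))*(1 + (½)/(-5))) = -(15 + ((½)*(-⅕))*(1 + (½)*(-⅕)))/6 = -(15 - (1 - ⅒)/10)/6 = -(15 - ⅒*9/10)/6 = -(15 - 9/100)/6 = -⅙*1491/100 = -497/200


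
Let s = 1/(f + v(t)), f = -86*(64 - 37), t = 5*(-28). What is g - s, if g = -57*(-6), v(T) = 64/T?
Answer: 27799847/81286 ≈ 342.00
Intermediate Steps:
t = -140
f = -2322 (f = -86*27 = -2322)
g = 342
s = -35/81286 (s = 1/(-2322 + 64/(-140)) = 1/(-2322 + 64*(-1/140)) = 1/(-2322 - 16/35) = 1/(-81286/35) = -35/81286 ≈ -0.00043058)
g - s = 342 - 1*(-35/81286) = 342 + 35/81286 = 27799847/81286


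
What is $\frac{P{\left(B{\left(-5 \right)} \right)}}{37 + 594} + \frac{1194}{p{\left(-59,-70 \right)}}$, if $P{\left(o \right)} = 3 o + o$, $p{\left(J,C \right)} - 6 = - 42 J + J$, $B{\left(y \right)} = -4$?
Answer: $\frac{714614}{1530175} \approx 0.46701$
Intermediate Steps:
$p{\left(J,C \right)} = 6 - 41 J$ ($p{\left(J,C \right)} = 6 + \left(- 42 J + J\right) = 6 - 41 J$)
$P{\left(o \right)} = 4 o$
$\frac{P{\left(B{\left(-5 \right)} \right)}}{37 + 594} + \frac{1194}{p{\left(-59,-70 \right)}} = \frac{4 \left(-4\right)}{37 + 594} + \frac{1194}{6 - -2419} = - \frac{16}{631} + \frac{1194}{6 + 2419} = \left(-16\right) \frac{1}{631} + \frac{1194}{2425} = - \frac{16}{631} + 1194 \cdot \frac{1}{2425} = - \frac{16}{631} + \frac{1194}{2425} = \frac{714614}{1530175}$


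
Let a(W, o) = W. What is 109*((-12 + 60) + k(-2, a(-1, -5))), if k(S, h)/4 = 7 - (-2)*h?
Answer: 7412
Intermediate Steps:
k(S, h) = 28 + 8*h (k(S, h) = 4*(7 - (-2)*h) = 4*(7 + 2*h) = 28 + 8*h)
109*((-12 + 60) + k(-2, a(-1, -5))) = 109*((-12 + 60) + (28 + 8*(-1))) = 109*(48 + (28 - 8)) = 109*(48 + 20) = 109*68 = 7412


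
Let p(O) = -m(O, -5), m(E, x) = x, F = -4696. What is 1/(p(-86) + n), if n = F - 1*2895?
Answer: -1/7586 ≈ -0.00013182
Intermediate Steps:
p(O) = 5 (p(O) = -1*(-5) = 5)
n = -7591 (n = -4696 - 1*2895 = -4696 - 2895 = -7591)
1/(p(-86) + n) = 1/(5 - 7591) = 1/(-7586) = -1/7586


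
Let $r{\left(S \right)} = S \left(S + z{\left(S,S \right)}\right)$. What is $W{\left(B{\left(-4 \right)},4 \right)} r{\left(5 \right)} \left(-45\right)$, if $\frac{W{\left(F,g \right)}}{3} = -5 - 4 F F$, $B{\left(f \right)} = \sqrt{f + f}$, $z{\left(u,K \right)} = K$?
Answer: $-182250$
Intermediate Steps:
$B{\left(f \right)} = \sqrt{2} \sqrt{f}$ ($B{\left(f \right)} = \sqrt{2 f} = \sqrt{2} \sqrt{f}$)
$W{\left(F,g \right)} = -15 - 12 F^{2}$ ($W{\left(F,g \right)} = 3 \left(-5 - 4 F F\right) = 3 \left(-5 - 4 F^{2}\right) = -15 - 12 F^{2}$)
$r{\left(S \right)} = 2 S^{2}$ ($r{\left(S \right)} = S \left(S + S\right) = S 2 S = 2 S^{2}$)
$W{\left(B{\left(-4 \right)},4 \right)} r{\left(5 \right)} \left(-45\right) = \left(-15 - 12 \left(\sqrt{2} \sqrt{-4}\right)^{2}\right) 2 \cdot 5^{2} \left(-45\right) = \left(-15 - 12 \left(\sqrt{2} \cdot 2 i\right)^{2}\right) 2 \cdot 25 \left(-45\right) = \left(-15 - 12 \left(2 i \sqrt{2}\right)^{2}\right) 50 \left(-45\right) = \left(-15 - -96\right) 50 \left(-45\right) = \left(-15 + 96\right) 50 \left(-45\right) = 81 \cdot 50 \left(-45\right) = 4050 \left(-45\right) = -182250$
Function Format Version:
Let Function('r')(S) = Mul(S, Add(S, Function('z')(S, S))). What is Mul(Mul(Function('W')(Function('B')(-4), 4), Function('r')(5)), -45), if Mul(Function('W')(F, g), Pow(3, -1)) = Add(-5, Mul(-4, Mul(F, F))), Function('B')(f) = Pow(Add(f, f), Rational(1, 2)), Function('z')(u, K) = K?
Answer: -182250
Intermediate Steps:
Function('B')(f) = Mul(Pow(2, Rational(1, 2)), Pow(f, Rational(1, 2))) (Function('B')(f) = Pow(Mul(2, f), Rational(1, 2)) = Mul(Pow(2, Rational(1, 2)), Pow(f, Rational(1, 2))))
Function('W')(F, g) = Add(-15, Mul(-12, Pow(F, 2))) (Function('W')(F, g) = Mul(3, Add(-5, Mul(-4, Mul(F, F)))) = Mul(3, Add(-5, Mul(-4, Pow(F, 2)))) = Add(-15, Mul(-12, Pow(F, 2))))
Function('r')(S) = Mul(2, Pow(S, 2)) (Function('r')(S) = Mul(S, Add(S, S)) = Mul(S, Mul(2, S)) = Mul(2, Pow(S, 2)))
Mul(Mul(Function('W')(Function('B')(-4), 4), Function('r')(5)), -45) = Mul(Mul(Add(-15, Mul(-12, Pow(Mul(Pow(2, Rational(1, 2)), Pow(-4, Rational(1, 2))), 2))), Mul(2, Pow(5, 2))), -45) = Mul(Mul(Add(-15, Mul(-12, Pow(Mul(Pow(2, Rational(1, 2)), Mul(2, I)), 2))), Mul(2, 25)), -45) = Mul(Mul(Add(-15, Mul(-12, Pow(Mul(2, I, Pow(2, Rational(1, 2))), 2))), 50), -45) = Mul(Mul(Add(-15, Mul(-12, -8)), 50), -45) = Mul(Mul(Add(-15, 96), 50), -45) = Mul(Mul(81, 50), -45) = Mul(4050, -45) = -182250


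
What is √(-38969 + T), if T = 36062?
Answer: 3*I*√323 ≈ 53.917*I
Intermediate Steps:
√(-38969 + T) = √(-38969 + 36062) = √(-2907) = 3*I*√323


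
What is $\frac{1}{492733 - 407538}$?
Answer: $\frac{1}{85195} \approx 1.1738 \cdot 10^{-5}$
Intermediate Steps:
$\frac{1}{492733 - 407538} = \frac{1}{85195}$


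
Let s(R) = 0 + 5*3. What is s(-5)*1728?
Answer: 25920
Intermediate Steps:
s(R) = 15 (s(R) = 0 + 15 = 15)
s(-5)*1728 = 15*1728 = 25920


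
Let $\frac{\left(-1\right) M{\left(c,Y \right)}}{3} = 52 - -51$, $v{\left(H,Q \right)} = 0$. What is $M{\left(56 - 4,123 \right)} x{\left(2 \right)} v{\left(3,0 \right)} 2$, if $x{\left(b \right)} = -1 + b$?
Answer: $0$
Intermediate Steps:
$M{\left(c,Y \right)} = -309$ ($M{\left(c,Y \right)} = - 3 \left(52 - -51\right) = - 3 \left(52 + 51\right) = \left(-3\right) 103 = -309$)
$M{\left(56 - 4,123 \right)} x{\left(2 \right)} v{\left(3,0 \right)} 2 = - 309 \left(-1 + 2\right) 0 \cdot 2 = - 309 \cdot 1 \cdot 0 \cdot 2 = - 309 \cdot 0 \cdot 2 = \left(-309\right) 0 = 0$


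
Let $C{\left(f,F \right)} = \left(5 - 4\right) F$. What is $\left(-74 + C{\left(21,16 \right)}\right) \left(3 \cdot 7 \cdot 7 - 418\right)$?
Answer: $15718$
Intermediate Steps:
$C{\left(f,F \right)} = F$ ($C{\left(f,F \right)} = 1 F = F$)
$\left(-74 + C{\left(21,16 \right)}\right) \left(3 \cdot 7 \cdot 7 - 418\right) = \left(-74 + 16\right) \left(3 \cdot 7 \cdot 7 - 418\right) = - 58 \left(21 \cdot 7 - 418\right) = - 58 \left(147 - 418\right) = \left(-58\right) \left(-271\right) = 15718$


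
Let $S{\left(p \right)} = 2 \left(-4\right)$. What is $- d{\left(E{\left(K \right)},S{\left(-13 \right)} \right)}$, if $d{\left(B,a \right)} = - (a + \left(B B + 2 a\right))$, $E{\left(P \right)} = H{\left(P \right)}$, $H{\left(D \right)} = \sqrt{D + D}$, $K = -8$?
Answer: $-40$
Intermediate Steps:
$S{\left(p \right)} = -8$
$H{\left(D \right)} = \sqrt{2} \sqrt{D}$ ($H{\left(D \right)} = \sqrt{2 D} = \sqrt{2} \sqrt{D}$)
$E{\left(P \right)} = \sqrt{2} \sqrt{P}$
$d{\left(B,a \right)} = - B^{2} - 3 a$ ($d{\left(B,a \right)} = - (a + \left(B^{2} + 2 a\right)) = - (B^{2} + 3 a) = - B^{2} - 3 a$)
$- d{\left(E{\left(K \right)},S{\left(-13 \right)} \right)} = - (- \left(\sqrt{2} \sqrt{-8}\right)^{2} - -24) = - (- \left(\sqrt{2} \cdot 2 i \sqrt{2}\right)^{2} + 24) = - (- \left(4 i\right)^{2} + 24) = - (\left(-1\right) \left(-16\right) + 24) = - (16 + 24) = \left(-1\right) 40 = -40$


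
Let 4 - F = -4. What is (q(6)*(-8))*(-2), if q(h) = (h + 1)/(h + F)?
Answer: 8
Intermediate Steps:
F = 8 (F = 4 - 1*(-4) = 4 + 4 = 8)
q(h) = (1 + h)/(8 + h) (q(h) = (h + 1)/(h + 8) = (1 + h)/(8 + h))
(q(6)*(-8))*(-2) = (((1 + 6)/(8 + 6))*(-8))*(-2) = ((7/14)*(-8))*(-2) = (((1/14)*7)*(-8))*(-2) = ((½)*(-8))*(-2) = -4*(-2) = 8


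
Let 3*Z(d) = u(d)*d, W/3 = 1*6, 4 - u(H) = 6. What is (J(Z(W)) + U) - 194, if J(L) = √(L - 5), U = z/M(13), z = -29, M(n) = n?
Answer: -2551/13 + I*√17 ≈ -196.23 + 4.1231*I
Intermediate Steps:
u(H) = -2 (u(H) = 4 - 1*6 = 4 - 6 = -2)
W = 18 (W = 3*(1*6) = 3*6 = 18)
Z(d) = -2*d/3 (Z(d) = (-2*d)/3 = -2*d/3)
U = -29/13 ≈ -2.2308
J(L) = √(-5 + L)
(J(Z(W)) + U) - 194 = (√(-5 - ⅔*18) - 29/13) - 194 = (√(-5 - 12) - 29/13) - 194 = (√(-17) - 29/13) - 194 = (I*√17 - 29/13) - 194 = (-29/13 + I*√17) - 194 = -2551/13 + I*√17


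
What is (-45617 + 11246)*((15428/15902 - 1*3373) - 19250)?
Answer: 6182234744589/7951 ≈ 7.7754e+8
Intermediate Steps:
(-45617 + 11246)*((15428/15902 - 1*3373) - 19250) = -34371*((15428*(1/15902) - 3373) - 19250) = -34371*((7714/7951 - 3373) - 19250) = -34371*(-26811009/7951 - 19250) = -34371*(-179867759/7951) = 6182234744589/7951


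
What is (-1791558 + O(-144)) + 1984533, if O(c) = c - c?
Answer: 192975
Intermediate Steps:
O(c) = 0
(-1791558 + O(-144)) + 1984533 = (-1791558 + 0) + 1984533 = -1791558 + 1984533 = 192975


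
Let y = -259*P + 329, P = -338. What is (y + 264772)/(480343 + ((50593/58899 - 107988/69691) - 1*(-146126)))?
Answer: 33662892444009/59801939413804 ≈ 0.56291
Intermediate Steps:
y = 87871 (y = -259*(-338) + 329 = 87542 + 329 = 87871)
(y + 264772)/(480343 + ((50593/58899 - 107988/69691) - 1*(-146126))) = (87871 + 264772)/(480343 + ((50593/58899 - 107988/69691) - 1*(-146126))) = 352643/(480343 + ((50593*(1/58899) - 107988*1/69691) + 146126)) = 352643/(480343 + ((50593/58899 - 107988/69691) + 146126)) = 352643/(480343 + (-2834508449/4104730209 + 146126)) = 352643/(480343 + 599804972011885/4104730209) = 352643/(2571483394793572/4104730209) = 352643*(4104730209/2571483394793572) = 33662892444009/59801939413804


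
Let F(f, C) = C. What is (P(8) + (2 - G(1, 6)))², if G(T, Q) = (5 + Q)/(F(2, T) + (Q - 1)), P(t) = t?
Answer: 2401/36 ≈ 66.694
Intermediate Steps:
G(T, Q) = (5 + Q)/(-1 + Q + T) (G(T, Q) = (5 + Q)/(T + (Q - 1)) = (5 + Q)/(T + (-1 + Q)) = (5 + Q)/(-1 + Q + T))
(P(8) + (2 - G(1, 6)))² = (8 + (2 - (5 + 6)/(-1 + 6 + 1)))² = (8 + (2 - 11/6))² = (8 + ⅙)² = (49/6)² = 2401/36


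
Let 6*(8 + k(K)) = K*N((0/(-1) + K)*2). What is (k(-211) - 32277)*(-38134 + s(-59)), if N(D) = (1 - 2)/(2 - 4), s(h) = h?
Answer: 4934930261/4 ≈ 1.2337e+9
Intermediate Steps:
N(D) = 1/2 (N(D) = -1/(-2) = -1*(-1/2) = 1/2)
k(K) = -8 + K/12 (k(K) = -8 + (K*(1/2))/6 = -8 + (K/2)/6 = -8 + K/12)
(k(-211) - 32277)*(-38134 + s(-59)) = ((-8 + (1/12)*(-211)) - 32277)*(-38134 - 59) = ((-8 - 211/12) - 32277)*(-38193) = (-307/12 - 32277)*(-38193) = -387631/12*(-38193) = 4934930261/4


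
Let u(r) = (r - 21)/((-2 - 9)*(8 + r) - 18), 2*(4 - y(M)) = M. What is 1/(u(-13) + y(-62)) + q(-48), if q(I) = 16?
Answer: 20213/1261 ≈ 16.029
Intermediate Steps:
y(M) = 4 - M/2
u(r) = (-21 + r)/(-106 - 11*r) (u(r) = (-21 + r)/(-11*(8 + r) - 18) = (-21 + r)/((-88 - 11*r) - 18) = (-21 + r)/(-106 - 11*r))
1/(u(-13) + y(-62)) + q(-48) = 1/((21 - 1*(-13))/(106 + 11*(-13)) + (4 - ½*(-62))) + 16 = 1/((21 + 13)/(106 - 143) + (4 + 31)) + 16 = 1/(34/(-37) + 35) + 16 = 1/(-1/37*34 + 35) + 16 = 1/(-34/37 + 35) + 16 = 1/(1261/37) + 16 = 37/1261 + 16 = 20213/1261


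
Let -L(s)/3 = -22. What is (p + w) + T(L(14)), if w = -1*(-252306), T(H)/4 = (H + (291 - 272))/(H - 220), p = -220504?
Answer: 2448584/77 ≈ 31800.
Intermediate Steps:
L(s) = 66 (L(s) = -3*(-22) = 66)
T(H) = 4*(19 + H)/(-220 + H) (T(H) = 4*((H + (291 - 272))/(H - 220)) = 4*((H + 19)/(-220 + H)) = 4*((19 + H)/(-220 + H)) = 4*(19 + H)/(-220 + H))
w = 252306
(p + w) + T(L(14)) = (-220504 + 252306) + 4*(19 + 66)/(-220 + 66) = 31802 + 4*85/(-154) = 31802 + 4*(-1/154)*85 = 31802 - 170/77 = 2448584/77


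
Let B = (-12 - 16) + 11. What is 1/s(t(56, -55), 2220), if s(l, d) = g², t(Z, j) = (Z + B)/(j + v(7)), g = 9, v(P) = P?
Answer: 1/81 ≈ 0.012346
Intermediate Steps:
B = -17 (B = -28 + 11 = -17)
t(Z, j) = (-17 + Z)/(7 + j) (t(Z, j) = (Z - 17)/(j + 7) = (-17 + Z)/(7 + j))
s(l, d) = 81 (s(l, d) = 9² = 81)
1/s(t(56, -55), 2220) = 1/81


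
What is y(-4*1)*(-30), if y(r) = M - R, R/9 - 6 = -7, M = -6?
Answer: -90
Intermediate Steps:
R = -9 (R = 54 + 9*(-7) = 54 - 63 = -9)
y(r) = 3 (y(r) = -6 - 1*(-9) = -6 + 9 = 3)
y(-4*1)*(-30) = 3*(-30) = -90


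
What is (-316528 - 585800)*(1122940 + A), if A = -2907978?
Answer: 1610689768464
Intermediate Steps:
(-316528 - 585800)*(1122940 + A) = (-316528 - 585800)*(1122940 - 2907978) = -902328*(-1785038) = 1610689768464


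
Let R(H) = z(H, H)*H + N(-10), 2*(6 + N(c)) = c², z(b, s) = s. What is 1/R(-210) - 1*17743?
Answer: -783246991/44144 ≈ -17743.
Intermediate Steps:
N(c) = -6 + c²/2
R(H) = 44 + H² (R(H) = H*H + (-6 + (½)*(-10)²) = H² + (-6 + (½)*100) = H² + (-6 + 50) = H² + 44 = 44 + H²)
1/R(-210) - 1*17743 = 1/(44 + (-210)²) - 1*17743 = 1/(44 + 44100) - 17743 = 1/44144 - 17743 = -783246991/44144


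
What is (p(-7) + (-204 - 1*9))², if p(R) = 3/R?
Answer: 2232036/49 ≈ 45552.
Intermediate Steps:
(p(-7) + (-204 - 1*9))² = (3/(-7) + (-204 - 1*9))² = (3*(-⅐) + (-204 - 9))² = (-3/7 - 213)² = (-1494/7)² = 2232036/49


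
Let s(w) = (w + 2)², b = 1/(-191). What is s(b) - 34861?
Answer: -1271618980/36481 ≈ -34857.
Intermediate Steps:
b = -1/191 ≈ -0.0052356
s(w) = (2 + w)²
s(b) - 34861 = (2 - 1/191)² - 34861 = (381/191)² - 34861 = 145161/36481 - 34861 = -1271618980/36481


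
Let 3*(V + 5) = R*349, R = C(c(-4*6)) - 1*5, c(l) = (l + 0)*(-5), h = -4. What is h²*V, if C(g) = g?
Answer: 641920/3 ≈ 2.1397e+5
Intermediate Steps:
c(l) = -5*l (c(l) = l*(-5) = -5*l)
R = 115 (R = -(-20)*6 - 1*5 = -5*(-24) - 5 = 120 - 5 = 115)
V = 40120/3 (V = -5 + (115*349)/3 = -5 + (⅓)*40135 = -5 + 40135/3 = 40120/3 ≈ 13373.)
h²*V = (-4)²*(40120/3) = 16*(40120/3) = 641920/3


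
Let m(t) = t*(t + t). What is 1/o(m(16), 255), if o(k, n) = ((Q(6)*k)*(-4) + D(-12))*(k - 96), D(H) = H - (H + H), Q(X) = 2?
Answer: -1/1698944 ≈ -5.8860e-7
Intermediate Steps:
m(t) = 2*t² (m(t) = t*(2*t) = 2*t²)
D(H) = -H (D(H) = H - 2*H = -H)
o(k, n) = (-96 + k)*(12 - 8*k) (o(k, n) = ((2*k)*(-4) - 1*(-12))*(k - 96) = (-8*k + 12)*(-96 + k) = (12 - 8*k)*(-96 + k) = (-96 + k)*(12 - 8*k))
1/o(m(16), 255) = 1/(-1152 - 8*(2*16²)² + 780*(2*16²)) = 1/(-1152 - 8*(2*256)² + 780*(2*256)) = 1/(-1152 - 8*512² + 780*512) = 1/(-1152 - 8*262144 + 399360) = 1/(-1152 - 2097152 + 399360) = 1/(-1698944) = -1/1698944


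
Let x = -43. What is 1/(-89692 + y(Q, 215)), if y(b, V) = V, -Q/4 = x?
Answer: -1/89477 ≈ -1.1176e-5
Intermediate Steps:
Q = 172 (Q = -4*(-43) = 172)
1/(-89692 + y(Q, 215)) = 1/(-89692 + 215) = 1/(-89477) = -1/89477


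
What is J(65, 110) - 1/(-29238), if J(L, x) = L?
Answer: 1900471/29238 ≈ 65.000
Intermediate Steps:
J(65, 110) - 1/(-29238) = 65 - 1/(-29238) = 65 - 1*(-1/29238) = 65 + 1/29238 = 1900471/29238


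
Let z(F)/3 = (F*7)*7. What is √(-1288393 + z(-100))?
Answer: I*√1303093 ≈ 1141.5*I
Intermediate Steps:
z(F) = 147*F (z(F) = 3*((F*7)*7) = 3*((7*F)*7) = 3*(49*F) = 147*F)
√(-1288393 + z(-100)) = √(-1288393 + 147*(-100)) = √(-1288393 - 14700) = √(-1303093) = I*√1303093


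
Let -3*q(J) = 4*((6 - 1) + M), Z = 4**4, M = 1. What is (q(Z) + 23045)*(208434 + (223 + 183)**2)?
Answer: 8599020990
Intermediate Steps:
Z = 256
q(J) = -8 (q(J) = -4*((6 - 1) + 1)/3 = -4*(5 + 1)/3 = -4*6/3 = -1/3*24 = -8)
(q(Z) + 23045)*(208434 + (223 + 183)**2) = (-8 + 23045)*(208434 + (223 + 183)**2) = 23037*(208434 + 406**2) = 23037*(208434 + 164836) = 23037*373270 = 8599020990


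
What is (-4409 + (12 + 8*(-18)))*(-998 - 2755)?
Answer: 17042373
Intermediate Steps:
(-4409 + (12 + 8*(-18)))*(-998 - 2755) = (-4409 + (12 - 144))*(-3753) = (-4409 - 132)*(-3753) = -4541*(-3753) = 17042373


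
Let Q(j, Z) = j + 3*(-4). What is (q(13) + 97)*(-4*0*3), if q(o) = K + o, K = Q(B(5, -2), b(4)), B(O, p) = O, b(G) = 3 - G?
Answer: 0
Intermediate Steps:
Q(j, Z) = -12 + j (Q(j, Z) = j - 12 = -12 + j)
K = -7 (K = -12 + 5 = -7)
q(o) = -7 + o
(q(13) + 97)*(-4*0*3) = ((-7 + 13) + 97)*(-4*0*3) = (6 + 97)*(0*3) = 103*0 = 0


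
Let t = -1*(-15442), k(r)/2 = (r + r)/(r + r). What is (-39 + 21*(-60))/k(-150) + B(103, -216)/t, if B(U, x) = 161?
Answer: -716387/1103 ≈ -649.49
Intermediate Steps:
k(r) = 2 (k(r) = 2*((r + r)/(r + r)) = 2*((2*r)/((2*r))) = 2*((2*r)*(1/(2*r))) = 2*1 = 2)
t = 15442
(-39 + 21*(-60))/k(-150) + B(103, -216)/t = (-39 + 21*(-60))/2 + 161/15442 = (-39 - 1260)*(½) + 161*(1/15442) = -1299*½ + 23/2206 = -1299/2 + 23/2206 = -716387/1103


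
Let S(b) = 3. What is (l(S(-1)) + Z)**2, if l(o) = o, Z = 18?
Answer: 441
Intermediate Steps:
(l(S(-1)) + Z)**2 = (3 + 18)**2 = 21**2 = 441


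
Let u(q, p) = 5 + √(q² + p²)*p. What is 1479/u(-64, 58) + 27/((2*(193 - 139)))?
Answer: 5013167/20076332 + 171564*√1865/25095415 ≈ 0.54494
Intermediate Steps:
u(q, p) = 5 + p*√(p² + q²) (u(q, p) = 5 + √(p² + q²)*p = 5 + p*√(p² + q²))
1479/u(-64, 58) + 27/((2*(193 - 139))) = 1479/(5 + 58*√(58² + (-64)²)) + 27/((2*(193 - 139))) = 1479/(5 + 58*√(3364 + 4096)) + 27/((2*54)) = 1479/(5 + 58*√7460) + 27/108 = 1479/(5 + 58*(2*√1865)) + 27*(1/108) = 1479/(5 + 116*√1865) + ¼ = ¼ + 1479/(5 + 116*√1865)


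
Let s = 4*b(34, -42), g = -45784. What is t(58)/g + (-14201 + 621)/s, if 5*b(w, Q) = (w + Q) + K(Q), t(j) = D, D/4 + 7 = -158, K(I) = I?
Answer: 1943041/5723 ≈ 339.51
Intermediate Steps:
D = -660 (D = -28 + 4*(-158) = -28 - 632 = -660)
t(j) = -660
b(w, Q) = w/5 + 2*Q/5 (b(w, Q) = ((w + Q) + Q)/5 = ((Q + w) + Q)/5 = (w + 2*Q)/5 = w/5 + 2*Q/5)
s = -40 (s = 4*((1/5)*34 + (2/5)*(-42)) = 4*(34/5 - 84/5) = 4*(-10) = -40)
t(58)/g + (-14201 + 621)/s = -660/(-45784) + (-14201 + 621)/(-40) = -660*(-1/45784) - 13580*(-1/40) = 165/11446 + 679/2 = 1943041/5723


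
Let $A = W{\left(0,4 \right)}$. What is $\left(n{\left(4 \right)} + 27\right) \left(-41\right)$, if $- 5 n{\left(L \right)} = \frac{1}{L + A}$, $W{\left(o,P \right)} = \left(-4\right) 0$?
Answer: $- \frac{22099}{20} \approx -1104.9$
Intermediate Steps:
$W{\left(o,P \right)} = 0$
$A = 0$
$n{\left(L \right)} = - \frac{1}{5 L}$ ($n{\left(L \right)} = - \frac{1}{5 \left(L + 0\right)} = - \frac{1}{5 L}$)
$\left(n{\left(4 \right)} + 27\right) \left(-41\right) = \left(- \frac{1}{5 \cdot 4} + 27\right) \left(-41\right) = \left(\left(- \frac{1}{5}\right) \frac{1}{4} + 27\right) \left(-41\right) = \left(- \frac{1}{20} + 27\right) \left(-41\right) = \frac{539}{20} \left(-41\right) = - \frac{22099}{20}$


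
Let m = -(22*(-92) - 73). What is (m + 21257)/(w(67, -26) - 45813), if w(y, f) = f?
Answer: -23354/45839 ≈ -0.50948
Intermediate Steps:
m = 2097 (m = -(-2024 - 73) = -1*(-2097) = 2097)
(m + 21257)/(w(67, -26) - 45813) = (2097 + 21257)/(-26 - 45813) = 23354/(-45839) = 23354*(-1/45839) = -23354/45839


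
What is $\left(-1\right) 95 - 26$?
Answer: $-121$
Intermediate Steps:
$\left(-1\right) 95 - 26 = -95 - 26 = -121$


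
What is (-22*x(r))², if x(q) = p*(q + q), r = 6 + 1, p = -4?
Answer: 1517824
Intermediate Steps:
r = 7
x(q) = -8*q (x(q) = -4*(q + q) = -8*q)
(-22*x(r))² = (-(-176)*7)² = (-22*(-56))² = 1232² = 1517824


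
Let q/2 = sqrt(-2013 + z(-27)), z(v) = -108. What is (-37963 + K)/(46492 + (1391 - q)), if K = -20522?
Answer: -933479085/764263391 - 38990*I*sqrt(2121)/764263391 ≈ -1.2214 - 0.0023495*I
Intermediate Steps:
q = 2*I*sqrt(2121) (q = 2*sqrt(-2013 - 108) = 2*sqrt(-2121) = 2*(I*sqrt(2121)) = 2*I*sqrt(2121) ≈ 92.109*I)
(-37963 + K)/(46492 + (1391 - q)) = (-37963 - 20522)/(46492 + (1391 - 2*I*sqrt(2121))) = -58485/(46492 + (1391 - 2*I*sqrt(2121))) = -58485/(47883 - 2*I*sqrt(2121))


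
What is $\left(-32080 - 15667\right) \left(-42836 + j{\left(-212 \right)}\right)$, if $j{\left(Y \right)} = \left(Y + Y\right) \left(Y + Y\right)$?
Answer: $-6538474180$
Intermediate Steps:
$j{\left(Y \right)} = 4 Y^{2}$ ($j{\left(Y \right)} = 2 Y 2 Y = 4 Y^{2}$)
$\left(-32080 - 15667\right) \left(-42836 + j{\left(-212 \right)}\right) = \left(-32080 - 15667\right) \left(-42836 + 4 \left(-212\right)^{2}\right) = - 47747 \left(-42836 + 4 \cdot 44944\right) = - 47747 \left(-42836 + 179776\right) = \left(-47747\right) 136940 = -6538474180$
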